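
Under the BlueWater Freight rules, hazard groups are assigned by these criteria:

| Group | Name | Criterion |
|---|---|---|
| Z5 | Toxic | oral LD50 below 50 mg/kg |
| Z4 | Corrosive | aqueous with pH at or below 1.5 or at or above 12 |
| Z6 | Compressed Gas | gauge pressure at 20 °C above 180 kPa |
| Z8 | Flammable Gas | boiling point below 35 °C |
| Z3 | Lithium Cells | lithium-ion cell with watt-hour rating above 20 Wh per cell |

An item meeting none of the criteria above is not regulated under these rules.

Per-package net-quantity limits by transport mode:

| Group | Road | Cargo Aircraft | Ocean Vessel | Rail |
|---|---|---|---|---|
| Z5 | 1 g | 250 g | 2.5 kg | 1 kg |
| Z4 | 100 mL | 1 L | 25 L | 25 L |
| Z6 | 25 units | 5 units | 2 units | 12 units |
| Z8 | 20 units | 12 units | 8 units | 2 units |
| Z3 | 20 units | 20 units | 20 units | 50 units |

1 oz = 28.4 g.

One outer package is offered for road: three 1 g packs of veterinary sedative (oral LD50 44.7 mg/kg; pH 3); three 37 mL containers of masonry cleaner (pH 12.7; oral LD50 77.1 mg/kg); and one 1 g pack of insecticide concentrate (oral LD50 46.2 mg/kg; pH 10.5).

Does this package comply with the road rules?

No

Veterinary sedative: oral LD50 44.7 mg/kg < 50 mg/kg → Group Z5 (Toxic).
Masonry cleaner: pH 12.7 ≥ 12 → Group Z4 (Corrosive).
Oral LD50 46.2 mg/kg meets the Group Z5 criterion (Toxic), so the insecticide concentrate is Group Z5.
Group Z4 quantity: three 37 mL containers = 111 mL.
111 mL exceeds the road limit of 100 mL for Group Z4.
Group Z5 net quantity: (three 1 g packs = 3 g) + 1 g = 4 g.
4 g > 1 g (road limit, Group Z5) — over the limit.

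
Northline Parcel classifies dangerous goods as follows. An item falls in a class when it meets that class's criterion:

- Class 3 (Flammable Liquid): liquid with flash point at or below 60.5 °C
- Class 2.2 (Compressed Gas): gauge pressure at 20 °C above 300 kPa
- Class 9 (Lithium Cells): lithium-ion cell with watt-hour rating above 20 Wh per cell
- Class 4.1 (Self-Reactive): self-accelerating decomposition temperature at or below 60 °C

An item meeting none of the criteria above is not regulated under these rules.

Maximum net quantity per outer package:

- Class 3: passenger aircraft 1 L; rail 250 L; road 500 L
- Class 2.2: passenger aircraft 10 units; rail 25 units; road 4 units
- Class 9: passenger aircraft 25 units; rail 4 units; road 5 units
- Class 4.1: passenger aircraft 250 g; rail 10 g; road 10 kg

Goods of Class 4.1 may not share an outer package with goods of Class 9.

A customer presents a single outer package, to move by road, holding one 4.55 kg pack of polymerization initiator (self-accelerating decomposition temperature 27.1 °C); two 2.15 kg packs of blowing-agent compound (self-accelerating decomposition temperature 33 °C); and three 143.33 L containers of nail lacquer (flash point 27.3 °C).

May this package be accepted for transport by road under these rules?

Yes

The polymerization initiator has self-accelerating decomposition temperature 27.1 °C, which is ≤ 60 °C, so it is Class 4.1 (Self-Reactive).
The blowing-agent compound has self-accelerating decomposition temperature 33 °C, which is ≤ 60 °C, so it is Class 4.1 (Self-Reactive).
With flash point 27.3 °C (≤ 60.5 °C), the nail lacquer falls in Class 3.
Class 4.1 net quantity: 4.55 kg + (two 2.15 kg packs = 4.3 kg) = 8.85 kg.
8.85 kg is within the road limit of 10 kg for Class 4.1.
Class 3 quantity: three 143.33 L containers = 429.99 L.
429.99 L ≤ 500 L (road limit, Class 3) — within limit.
The segregation rule (Class 4.1 with Class 9) does not apply to Class 4.1 with Class 3.
Every hazard class is within its road limit and no segregation rule is violated.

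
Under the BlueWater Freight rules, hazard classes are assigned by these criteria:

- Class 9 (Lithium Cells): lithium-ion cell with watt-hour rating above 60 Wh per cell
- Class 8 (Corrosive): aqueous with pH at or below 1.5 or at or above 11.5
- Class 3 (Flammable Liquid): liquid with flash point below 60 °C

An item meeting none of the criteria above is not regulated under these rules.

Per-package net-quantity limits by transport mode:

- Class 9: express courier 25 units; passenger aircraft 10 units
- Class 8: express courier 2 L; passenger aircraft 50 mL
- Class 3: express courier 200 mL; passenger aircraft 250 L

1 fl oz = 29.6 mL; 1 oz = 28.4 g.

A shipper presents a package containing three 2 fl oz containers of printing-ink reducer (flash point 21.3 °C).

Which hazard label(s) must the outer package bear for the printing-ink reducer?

The printing-ink reducer has flash point 21.3 °C, which is < 60 °C, so it is Class 3 (Flammable Liquid).
Only the Class 3 label is required.

Class 3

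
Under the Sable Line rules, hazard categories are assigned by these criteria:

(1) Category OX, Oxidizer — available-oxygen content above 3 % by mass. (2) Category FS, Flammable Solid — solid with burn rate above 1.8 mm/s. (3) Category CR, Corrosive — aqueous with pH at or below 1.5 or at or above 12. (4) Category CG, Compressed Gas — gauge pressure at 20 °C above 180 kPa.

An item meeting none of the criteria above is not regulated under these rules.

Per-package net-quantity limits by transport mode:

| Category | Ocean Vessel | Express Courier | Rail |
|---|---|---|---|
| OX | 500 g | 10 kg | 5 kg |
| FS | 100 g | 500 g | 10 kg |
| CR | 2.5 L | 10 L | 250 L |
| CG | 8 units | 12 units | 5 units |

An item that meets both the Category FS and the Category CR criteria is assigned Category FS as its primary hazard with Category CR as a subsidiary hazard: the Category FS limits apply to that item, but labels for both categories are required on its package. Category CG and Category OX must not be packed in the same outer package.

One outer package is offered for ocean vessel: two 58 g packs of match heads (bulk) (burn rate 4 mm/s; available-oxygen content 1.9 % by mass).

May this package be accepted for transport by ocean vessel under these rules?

Match heads (bulk): burn rate 4 mm/s > 1.8 mm/s → Category FS (Flammable Solid).
Category FS quantity: two 58 g packs = 116 g.
That exceeds the Category FS ocean vessel limit of 100 g.

No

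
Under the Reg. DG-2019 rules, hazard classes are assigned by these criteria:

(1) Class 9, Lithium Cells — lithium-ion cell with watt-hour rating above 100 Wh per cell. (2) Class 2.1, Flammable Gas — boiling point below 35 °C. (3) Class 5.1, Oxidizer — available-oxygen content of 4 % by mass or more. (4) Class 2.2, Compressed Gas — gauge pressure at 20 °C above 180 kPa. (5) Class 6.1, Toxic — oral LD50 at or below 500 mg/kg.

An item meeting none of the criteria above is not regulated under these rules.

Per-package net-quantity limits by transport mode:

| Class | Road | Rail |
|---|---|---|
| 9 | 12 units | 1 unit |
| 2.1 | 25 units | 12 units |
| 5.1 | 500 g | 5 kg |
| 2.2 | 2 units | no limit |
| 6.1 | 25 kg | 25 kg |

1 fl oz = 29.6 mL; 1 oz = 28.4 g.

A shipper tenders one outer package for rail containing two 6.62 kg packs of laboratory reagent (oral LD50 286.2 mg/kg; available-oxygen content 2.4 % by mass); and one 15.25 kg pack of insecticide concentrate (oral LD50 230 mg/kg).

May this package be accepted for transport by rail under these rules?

No

Oral LD50 286.2 mg/kg meets the Class 6.1 criterion (Toxic), so the laboratory reagent is Class 6.1.
With oral LD50 230 mg/kg (≤ 500 mg/kg), the insecticide concentrate falls in Class 6.1.
Total Class 6.1: (two 6.62 kg packs = 13.24 kg) + 15.25 kg = 28.49 kg.
28.49 kg > 25 kg (rail limit, Class 6.1) — over the limit.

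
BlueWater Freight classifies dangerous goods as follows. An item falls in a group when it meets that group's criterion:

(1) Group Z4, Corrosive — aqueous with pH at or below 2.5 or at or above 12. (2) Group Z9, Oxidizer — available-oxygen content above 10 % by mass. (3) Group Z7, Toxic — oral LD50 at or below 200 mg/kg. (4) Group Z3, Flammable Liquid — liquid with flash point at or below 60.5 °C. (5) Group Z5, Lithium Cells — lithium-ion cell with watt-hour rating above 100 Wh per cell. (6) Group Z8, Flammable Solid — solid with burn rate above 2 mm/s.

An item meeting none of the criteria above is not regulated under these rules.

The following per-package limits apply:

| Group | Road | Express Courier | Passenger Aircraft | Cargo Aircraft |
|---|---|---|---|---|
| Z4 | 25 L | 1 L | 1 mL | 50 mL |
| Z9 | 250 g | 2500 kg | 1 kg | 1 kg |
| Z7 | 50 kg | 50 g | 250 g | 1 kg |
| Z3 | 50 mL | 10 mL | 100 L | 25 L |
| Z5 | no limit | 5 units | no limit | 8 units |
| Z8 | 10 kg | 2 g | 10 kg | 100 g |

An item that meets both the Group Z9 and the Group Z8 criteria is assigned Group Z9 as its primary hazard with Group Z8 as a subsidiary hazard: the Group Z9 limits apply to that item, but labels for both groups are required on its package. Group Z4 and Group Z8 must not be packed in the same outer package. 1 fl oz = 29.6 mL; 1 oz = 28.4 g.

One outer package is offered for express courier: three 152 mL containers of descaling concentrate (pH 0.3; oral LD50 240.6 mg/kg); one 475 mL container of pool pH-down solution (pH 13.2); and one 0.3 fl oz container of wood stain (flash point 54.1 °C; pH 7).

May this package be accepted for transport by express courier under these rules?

Yes

pH 0.3 meets the Group Z4 criterion (Corrosive), so the descaling concentrate is Group Z4.
The pool pH-down solution has pH 13.2, which is ≥ 12, so it is Group Z4 (Corrosive).
With flash point 54.1 °C (≤ 60.5 °C), the wood stain falls in Group Z3.
Total Group Z4: (three 152 mL containers = 456 mL) + 475 mL = 931 mL.
931 mL is within the express courier limit of 1 L for Group Z4.
Group Z3 quantity: one 0.3 fl oz container = 8.88 mL.
8.88 mL is within the express courier limit of 10 mL for Group Z3.
The segregation rule (Group Z4 with Group Z8) does not apply to Group Z4 with Group Z3.
Every hazard group is within its express courier limit and no segregation rule is violated.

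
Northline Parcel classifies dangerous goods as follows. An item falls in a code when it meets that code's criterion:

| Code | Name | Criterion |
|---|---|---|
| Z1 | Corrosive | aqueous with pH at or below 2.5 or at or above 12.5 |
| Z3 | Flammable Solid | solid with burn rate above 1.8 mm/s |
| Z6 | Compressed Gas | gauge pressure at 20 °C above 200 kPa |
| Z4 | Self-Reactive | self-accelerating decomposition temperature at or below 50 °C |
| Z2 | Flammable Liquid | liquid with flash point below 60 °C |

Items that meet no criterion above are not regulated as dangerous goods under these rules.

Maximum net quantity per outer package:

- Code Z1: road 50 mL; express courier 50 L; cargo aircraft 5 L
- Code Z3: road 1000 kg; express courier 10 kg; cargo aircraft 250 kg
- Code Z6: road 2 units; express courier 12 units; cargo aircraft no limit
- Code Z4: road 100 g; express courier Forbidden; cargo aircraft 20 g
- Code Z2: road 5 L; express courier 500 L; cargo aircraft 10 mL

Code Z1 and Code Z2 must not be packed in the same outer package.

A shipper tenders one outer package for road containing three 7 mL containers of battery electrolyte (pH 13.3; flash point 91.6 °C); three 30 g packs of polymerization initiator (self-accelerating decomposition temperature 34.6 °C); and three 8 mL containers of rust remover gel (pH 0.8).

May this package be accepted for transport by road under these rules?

Battery electrolyte: pH 13.3 ≥ 12.5 → Code Z1 (Corrosive).
Polymerization initiator: self-accelerating decomposition temperature 34.6 °C ≤ 50 °C → Code Z4 (Self-Reactive).
pH 0.8 meets the Code Z1 criterion (Corrosive), so the rust remover gel is Code Z1.
Code Z1 net quantity: (three 7 mL containers = 21 mL) + (three 8 mL containers = 24 mL) = 45 mL.
45 mL ≤ 50 mL (road limit, Code Z1) — within limit.
Code Z4 quantity: three 30 g packs = 90 g.
That is within the Code Z4 road limit of 100 g.
The segregation rule (Code Z1 with Code Z2) does not apply to Code Z1 with Code Z4.
Every hazard code is within its road limit and no segregation rule is violated.

Yes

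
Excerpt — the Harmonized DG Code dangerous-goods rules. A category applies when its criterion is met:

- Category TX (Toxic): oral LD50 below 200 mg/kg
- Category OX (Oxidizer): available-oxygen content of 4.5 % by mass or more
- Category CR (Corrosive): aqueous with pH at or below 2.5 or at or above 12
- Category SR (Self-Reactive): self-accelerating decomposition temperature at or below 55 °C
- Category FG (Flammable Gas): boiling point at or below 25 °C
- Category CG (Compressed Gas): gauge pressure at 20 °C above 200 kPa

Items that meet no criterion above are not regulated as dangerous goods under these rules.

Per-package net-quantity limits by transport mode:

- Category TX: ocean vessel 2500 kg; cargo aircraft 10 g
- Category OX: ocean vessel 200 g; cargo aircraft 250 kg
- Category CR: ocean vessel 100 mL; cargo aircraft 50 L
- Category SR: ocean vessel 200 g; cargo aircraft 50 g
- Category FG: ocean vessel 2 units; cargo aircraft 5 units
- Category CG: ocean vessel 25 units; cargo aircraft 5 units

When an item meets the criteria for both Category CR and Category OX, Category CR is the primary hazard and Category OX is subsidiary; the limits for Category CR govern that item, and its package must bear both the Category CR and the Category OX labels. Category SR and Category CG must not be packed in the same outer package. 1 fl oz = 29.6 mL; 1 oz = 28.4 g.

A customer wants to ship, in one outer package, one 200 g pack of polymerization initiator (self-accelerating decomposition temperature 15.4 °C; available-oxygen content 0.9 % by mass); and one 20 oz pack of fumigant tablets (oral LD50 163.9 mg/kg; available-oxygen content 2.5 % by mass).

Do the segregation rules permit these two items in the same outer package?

Yes

Polymerization initiator: self-accelerating decomposition temperature 15.4 °C ≤ 55 °C → Category SR (Self-Reactive).
The fumigant tablets have oral LD50 163.9 mg/kg, which is < 200 mg/kg, so they are Category TX (Toxic).
No segregation rule bars Category SR with Category TX.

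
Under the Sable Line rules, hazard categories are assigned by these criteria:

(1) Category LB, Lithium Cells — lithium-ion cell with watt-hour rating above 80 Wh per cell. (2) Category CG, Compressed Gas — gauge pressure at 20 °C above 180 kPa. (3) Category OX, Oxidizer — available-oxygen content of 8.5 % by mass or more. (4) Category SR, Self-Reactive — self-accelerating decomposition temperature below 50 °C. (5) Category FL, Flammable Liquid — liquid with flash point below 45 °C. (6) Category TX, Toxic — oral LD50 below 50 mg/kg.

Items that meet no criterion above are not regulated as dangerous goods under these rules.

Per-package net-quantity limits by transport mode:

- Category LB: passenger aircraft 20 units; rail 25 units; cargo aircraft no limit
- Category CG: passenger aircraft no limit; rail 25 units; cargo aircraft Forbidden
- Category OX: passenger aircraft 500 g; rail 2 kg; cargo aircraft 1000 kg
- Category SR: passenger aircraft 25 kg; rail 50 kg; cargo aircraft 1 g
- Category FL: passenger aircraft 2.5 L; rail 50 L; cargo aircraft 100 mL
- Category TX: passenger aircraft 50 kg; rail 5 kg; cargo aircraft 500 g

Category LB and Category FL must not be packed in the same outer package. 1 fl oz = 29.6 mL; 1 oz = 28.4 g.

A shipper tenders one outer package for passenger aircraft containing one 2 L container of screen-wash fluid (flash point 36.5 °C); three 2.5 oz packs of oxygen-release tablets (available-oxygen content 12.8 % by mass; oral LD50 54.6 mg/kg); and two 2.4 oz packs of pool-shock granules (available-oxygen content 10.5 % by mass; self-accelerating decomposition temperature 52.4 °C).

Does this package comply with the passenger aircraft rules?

Flash point 36.5 °C meets the Category FL criterion (Flammable Liquid), so the screen-wash fluid is Category FL.
The oxygen-release tablets have available-oxygen content 12.8 % by mass, which is ≥ 8.5 % by mass, so they are Category OX (Oxidizer).
Available-oxygen content 10.5 % by mass meets the Category OX criterion (Oxidizer), so the pool-shock granules are Category OX.
Category OX net quantity: (three 2.5 oz packs = 213 g) + (two 2.4 oz packs = 136.32 g) = 349.32 g.
That is within the Category OX passenger aircraft limit of 500 g.
Category FL quantity: 2 L.
That is within the Category FL passenger aircraft limit of 2.5 L.
The segregation rule (Category LB with Category FL) does not apply to Category OX with Category FL.
Every hazard category is within its passenger aircraft limit and no segregation rule is violated.

Yes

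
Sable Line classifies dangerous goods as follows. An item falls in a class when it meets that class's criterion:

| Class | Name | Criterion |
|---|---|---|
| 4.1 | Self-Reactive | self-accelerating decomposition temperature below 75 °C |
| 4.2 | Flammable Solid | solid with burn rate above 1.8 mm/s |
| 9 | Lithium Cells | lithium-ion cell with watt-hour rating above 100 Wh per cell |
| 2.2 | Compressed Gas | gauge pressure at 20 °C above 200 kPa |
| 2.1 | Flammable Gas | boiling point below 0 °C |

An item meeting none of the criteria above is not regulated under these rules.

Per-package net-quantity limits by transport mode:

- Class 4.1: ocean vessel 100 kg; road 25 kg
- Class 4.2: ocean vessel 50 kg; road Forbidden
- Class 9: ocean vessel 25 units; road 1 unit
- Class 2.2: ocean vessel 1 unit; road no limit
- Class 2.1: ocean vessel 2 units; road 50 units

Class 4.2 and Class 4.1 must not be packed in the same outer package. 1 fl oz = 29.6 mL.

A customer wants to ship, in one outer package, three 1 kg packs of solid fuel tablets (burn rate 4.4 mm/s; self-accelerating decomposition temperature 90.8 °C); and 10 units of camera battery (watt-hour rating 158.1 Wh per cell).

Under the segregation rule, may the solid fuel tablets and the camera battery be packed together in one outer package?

Yes

With burn rate 4.4 mm/s (> 1.8 mm/s), the solid fuel tablets fall in Class 4.2.
The camera battery has watt-hour rating 158.1 Wh per cell, which is > 100 Wh per cell, so it is Class 9 (Lithium Cells).
No segregation rule bars Class 4.2 with Class 9.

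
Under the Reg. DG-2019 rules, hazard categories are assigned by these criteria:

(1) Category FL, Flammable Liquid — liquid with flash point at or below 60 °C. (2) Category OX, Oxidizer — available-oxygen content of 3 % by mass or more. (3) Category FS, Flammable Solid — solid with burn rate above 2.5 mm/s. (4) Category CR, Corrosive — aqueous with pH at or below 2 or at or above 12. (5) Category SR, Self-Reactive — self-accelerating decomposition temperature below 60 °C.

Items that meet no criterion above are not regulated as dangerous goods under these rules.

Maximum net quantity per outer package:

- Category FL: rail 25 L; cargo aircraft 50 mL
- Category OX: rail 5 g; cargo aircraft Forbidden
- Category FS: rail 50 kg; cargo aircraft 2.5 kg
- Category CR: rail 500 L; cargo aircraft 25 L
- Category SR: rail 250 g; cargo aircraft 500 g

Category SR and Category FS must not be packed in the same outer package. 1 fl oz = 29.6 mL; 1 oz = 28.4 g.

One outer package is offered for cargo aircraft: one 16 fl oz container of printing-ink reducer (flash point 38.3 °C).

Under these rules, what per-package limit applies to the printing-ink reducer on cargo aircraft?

50 mL

With flash point 38.3 °C (≤ 60 °C), the printing-ink reducer falls in Category FL.
The cargo aircraft limit for Category FL is 50 mL.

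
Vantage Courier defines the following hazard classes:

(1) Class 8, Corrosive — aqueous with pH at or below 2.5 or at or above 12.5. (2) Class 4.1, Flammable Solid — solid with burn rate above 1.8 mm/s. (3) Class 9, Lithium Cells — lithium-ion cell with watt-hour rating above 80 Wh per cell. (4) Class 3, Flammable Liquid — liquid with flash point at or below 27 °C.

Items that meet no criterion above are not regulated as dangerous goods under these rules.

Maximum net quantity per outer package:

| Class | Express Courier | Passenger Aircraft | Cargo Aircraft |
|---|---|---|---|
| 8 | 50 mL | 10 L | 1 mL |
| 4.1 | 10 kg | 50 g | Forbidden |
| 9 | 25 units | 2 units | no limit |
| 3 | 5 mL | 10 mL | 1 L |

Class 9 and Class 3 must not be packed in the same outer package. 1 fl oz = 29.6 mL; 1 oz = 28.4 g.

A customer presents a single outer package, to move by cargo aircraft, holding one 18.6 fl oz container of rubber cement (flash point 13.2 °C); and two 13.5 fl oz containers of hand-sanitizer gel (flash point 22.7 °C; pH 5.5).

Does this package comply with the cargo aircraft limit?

No

Flash point 13.2 °C meets the Class 3 criterion (Flammable Liquid), so the rubber cement is Class 3.
With flash point 22.7 °C (≤ 27 °C), the hand-sanitizer gel falls in Class 3.
Class 3 net quantity: (one 18.6 fl oz container = 550.56 mL) + (two 13.5 fl oz containers = 799.2 mL) = 1349.76 mL.
1349.76 mL exceeds the cargo aircraft limit of 1 L for Class 3.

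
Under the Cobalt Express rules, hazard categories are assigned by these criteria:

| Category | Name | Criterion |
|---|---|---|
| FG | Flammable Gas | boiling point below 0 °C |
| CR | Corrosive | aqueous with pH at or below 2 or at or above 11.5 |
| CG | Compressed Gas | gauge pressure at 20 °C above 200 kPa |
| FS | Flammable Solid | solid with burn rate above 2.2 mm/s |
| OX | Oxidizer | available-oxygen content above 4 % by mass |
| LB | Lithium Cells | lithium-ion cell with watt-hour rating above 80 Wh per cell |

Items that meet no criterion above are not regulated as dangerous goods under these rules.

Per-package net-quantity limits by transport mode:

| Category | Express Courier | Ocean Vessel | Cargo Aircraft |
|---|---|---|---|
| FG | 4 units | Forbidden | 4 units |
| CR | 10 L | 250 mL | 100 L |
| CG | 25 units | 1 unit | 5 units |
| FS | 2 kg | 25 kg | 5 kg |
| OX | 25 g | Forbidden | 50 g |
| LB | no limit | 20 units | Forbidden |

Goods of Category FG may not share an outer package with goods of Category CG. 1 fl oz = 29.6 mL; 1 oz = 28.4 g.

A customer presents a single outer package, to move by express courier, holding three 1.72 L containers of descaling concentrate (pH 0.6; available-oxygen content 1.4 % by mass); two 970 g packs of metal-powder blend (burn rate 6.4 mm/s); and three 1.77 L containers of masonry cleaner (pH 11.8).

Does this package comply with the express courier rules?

With pH 0.6 (≤ 2), the descaling concentrate falls in Category CR.
With burn rate 6.4 mm/s (> 2.2 mm/s), the metal-powder blend falls in Category FS.
The masonry cleaner has pH 11.8, which is ≥ 11.5, so it is Category CR (Corrosive).
Total Category CR: (three 1.72 L containers = 5.16 L) + (three 1.77 L containers = 5.31 L) = 10.47 L.
10.47 L > 10 L (express courier limit, Category CR) — over the limit.
Category FS quantity: two 970 g packs = 1.94 kg.
1.94 kg is within the express courier limit of 2 kg for Category FS.
The segregation rule (Category FG with Category CG) does not apply to Category CR with Category FS.

No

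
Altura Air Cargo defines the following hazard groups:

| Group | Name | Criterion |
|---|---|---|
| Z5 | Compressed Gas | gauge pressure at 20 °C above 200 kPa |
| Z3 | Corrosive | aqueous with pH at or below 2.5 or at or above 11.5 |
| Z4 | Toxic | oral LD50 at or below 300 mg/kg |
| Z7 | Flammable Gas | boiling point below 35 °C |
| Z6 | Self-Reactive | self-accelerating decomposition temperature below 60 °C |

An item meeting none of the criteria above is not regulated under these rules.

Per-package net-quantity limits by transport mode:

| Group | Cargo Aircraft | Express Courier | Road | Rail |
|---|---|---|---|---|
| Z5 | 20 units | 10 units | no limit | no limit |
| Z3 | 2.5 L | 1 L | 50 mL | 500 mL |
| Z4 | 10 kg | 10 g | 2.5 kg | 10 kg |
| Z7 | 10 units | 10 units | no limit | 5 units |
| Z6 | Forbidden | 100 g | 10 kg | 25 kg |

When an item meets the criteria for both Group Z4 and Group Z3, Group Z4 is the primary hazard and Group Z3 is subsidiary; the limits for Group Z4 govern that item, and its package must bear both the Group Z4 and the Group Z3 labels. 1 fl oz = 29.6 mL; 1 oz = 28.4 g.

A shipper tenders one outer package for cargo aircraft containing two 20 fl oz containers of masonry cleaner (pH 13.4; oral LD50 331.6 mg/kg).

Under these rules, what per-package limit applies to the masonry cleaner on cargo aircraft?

2.5 L

The masonry cleaner has pH 13.4, which is ≥ 11.5, so it is Group Z3 (Corrosive).
The cargo aircraft limit for Group Z3 is 2.5 L.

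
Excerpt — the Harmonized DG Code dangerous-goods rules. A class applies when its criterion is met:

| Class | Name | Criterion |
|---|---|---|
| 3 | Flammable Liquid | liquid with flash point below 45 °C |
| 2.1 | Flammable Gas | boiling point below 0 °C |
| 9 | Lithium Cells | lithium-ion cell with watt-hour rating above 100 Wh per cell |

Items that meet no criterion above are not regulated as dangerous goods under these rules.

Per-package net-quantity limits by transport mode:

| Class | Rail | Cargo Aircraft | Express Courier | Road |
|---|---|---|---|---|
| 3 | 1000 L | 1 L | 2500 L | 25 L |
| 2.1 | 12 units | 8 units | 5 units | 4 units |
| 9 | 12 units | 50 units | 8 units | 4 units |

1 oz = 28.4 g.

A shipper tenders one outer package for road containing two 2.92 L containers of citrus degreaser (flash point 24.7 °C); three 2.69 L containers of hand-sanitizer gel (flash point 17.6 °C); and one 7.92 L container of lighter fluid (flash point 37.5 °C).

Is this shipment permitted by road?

Yes

Flash point 24.7 °C meets the Class 3 criterion (Flammable Liquid), so the citrus degreaser is Class 3.
Hand-sanitizer gel: flash point 17.6 °C < 45 °C → Class 3 (Flammable Liquid).
Flash point 37.5 °C meets the Class 3 criterion (Flammable Liquid), so the lighter fluid is Class 3.
Total Class 3: (two 2.92 L containers = 5.84 L) + (three 2.69 L containers = 8.07 L) + 7.92 L = 21.83 L.
That is within the Class 3 road limit of 25 L.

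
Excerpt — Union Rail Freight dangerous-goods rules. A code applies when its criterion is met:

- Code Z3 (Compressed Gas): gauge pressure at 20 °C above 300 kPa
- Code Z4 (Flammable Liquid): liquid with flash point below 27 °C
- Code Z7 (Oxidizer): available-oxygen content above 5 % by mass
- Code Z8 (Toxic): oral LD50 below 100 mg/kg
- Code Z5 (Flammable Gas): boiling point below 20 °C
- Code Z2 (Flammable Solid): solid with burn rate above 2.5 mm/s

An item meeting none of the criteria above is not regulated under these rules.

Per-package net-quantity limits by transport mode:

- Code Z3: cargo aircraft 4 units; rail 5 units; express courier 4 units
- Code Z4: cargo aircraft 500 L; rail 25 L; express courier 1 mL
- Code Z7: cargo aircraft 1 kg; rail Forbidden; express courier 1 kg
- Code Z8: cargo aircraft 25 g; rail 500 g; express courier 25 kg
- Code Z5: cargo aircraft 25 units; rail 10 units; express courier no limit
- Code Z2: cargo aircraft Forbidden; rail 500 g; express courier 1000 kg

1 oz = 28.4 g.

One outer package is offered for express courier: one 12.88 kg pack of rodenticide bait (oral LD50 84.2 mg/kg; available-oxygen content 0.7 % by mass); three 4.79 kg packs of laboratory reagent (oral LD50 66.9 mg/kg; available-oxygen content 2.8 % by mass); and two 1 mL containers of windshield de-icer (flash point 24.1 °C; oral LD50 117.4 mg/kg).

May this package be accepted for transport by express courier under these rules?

No

The rodenticide bait has oral LD50 84.2 mg/kg, which is < 100 mg/kg, so it is Code Z8 (Toxic).
Laboratory reagent: oral LD50 66.9 mg/kg < 100 mg/kg → Code Z8 (Toxic).
With flash point 24.1 °C (< 27 °C), the windshield de-icer falls in Code Z4.
Total Code Z8: 12.88 kg + (three 4.79 kg packs = 14.37 kg) = 27.25 kg.
27.25 kg > 25 kg (express courier limit, Code Z8) — over the limit.
Code Z4 quantity: two 1 mL containers = 2 mL.
2 mL exceeds the express courier limit of 1 mL for Code Z4.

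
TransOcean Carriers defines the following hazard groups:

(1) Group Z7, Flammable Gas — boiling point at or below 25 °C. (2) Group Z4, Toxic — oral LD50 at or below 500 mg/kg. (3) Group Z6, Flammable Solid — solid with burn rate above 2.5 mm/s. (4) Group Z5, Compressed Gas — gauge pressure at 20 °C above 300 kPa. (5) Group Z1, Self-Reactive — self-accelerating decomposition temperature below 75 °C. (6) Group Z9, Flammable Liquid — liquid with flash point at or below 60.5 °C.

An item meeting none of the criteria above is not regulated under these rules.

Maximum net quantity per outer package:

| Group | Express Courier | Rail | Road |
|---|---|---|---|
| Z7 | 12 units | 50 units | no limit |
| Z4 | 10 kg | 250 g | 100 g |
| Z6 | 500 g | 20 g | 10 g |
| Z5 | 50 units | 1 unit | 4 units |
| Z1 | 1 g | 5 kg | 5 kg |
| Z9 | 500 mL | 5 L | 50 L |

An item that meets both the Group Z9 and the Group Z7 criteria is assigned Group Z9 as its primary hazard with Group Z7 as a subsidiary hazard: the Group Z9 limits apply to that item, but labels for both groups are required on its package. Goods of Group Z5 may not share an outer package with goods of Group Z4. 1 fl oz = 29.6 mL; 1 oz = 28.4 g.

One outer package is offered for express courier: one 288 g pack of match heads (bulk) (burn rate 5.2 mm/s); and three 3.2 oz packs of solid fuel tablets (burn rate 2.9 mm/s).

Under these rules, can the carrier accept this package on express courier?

The match heads (bulk) have burn rate 5.2 mm/s, which is > 2.5 mm/s, so they are Group Z6 (Flammable Solid).
Burn rate 2.9 mm/s meets the Group Z6 criterion (Flammable Solid), so the solid fuel tablets are Group Z6.
Total Group Z6: 288 g + (three 3.2 oz packs = 272.64 g) = 560.64 g.
That exceeds the Group Z6 express courier limit of 500 g.

No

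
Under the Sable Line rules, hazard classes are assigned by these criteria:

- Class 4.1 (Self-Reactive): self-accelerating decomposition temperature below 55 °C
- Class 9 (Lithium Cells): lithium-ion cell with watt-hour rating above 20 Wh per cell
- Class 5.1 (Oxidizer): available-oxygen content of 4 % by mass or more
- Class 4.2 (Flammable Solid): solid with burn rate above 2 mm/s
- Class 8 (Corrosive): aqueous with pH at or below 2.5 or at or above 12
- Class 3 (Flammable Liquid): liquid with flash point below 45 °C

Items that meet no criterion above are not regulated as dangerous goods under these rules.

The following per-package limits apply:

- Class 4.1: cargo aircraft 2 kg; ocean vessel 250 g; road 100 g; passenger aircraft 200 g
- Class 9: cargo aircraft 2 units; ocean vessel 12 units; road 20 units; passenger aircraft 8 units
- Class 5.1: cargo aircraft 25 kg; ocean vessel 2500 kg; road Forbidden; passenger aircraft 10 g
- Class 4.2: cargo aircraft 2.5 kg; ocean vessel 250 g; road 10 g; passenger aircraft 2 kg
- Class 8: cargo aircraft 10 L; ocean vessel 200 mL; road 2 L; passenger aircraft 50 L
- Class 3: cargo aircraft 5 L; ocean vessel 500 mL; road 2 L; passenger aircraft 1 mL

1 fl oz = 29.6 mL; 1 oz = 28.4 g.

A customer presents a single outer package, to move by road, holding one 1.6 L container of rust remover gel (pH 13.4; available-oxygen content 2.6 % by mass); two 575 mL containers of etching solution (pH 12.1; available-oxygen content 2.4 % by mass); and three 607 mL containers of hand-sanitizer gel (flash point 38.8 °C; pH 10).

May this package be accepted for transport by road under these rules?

With pH 13.4 (≥ 12), the rust remover gel falls in Class 8.
Etching solution: pH 12.1 ≥ 12 → Class 8 (Corrosive).
The hand-sanitizer gel has flash point 38.8 °C, which is < 45 °C, so it is Class 3 (Flammable Liquid).
Total Class 8: 1.6 L + (two 575 mL containers = 1.15 L) = 2.75 L.
That exceeds the Class 8 road limit of 2 L.
Class 3 quantity: three 607 mL containers = 1.821 L.
1.821 L is within the road limit of 2 L for Class 3.

No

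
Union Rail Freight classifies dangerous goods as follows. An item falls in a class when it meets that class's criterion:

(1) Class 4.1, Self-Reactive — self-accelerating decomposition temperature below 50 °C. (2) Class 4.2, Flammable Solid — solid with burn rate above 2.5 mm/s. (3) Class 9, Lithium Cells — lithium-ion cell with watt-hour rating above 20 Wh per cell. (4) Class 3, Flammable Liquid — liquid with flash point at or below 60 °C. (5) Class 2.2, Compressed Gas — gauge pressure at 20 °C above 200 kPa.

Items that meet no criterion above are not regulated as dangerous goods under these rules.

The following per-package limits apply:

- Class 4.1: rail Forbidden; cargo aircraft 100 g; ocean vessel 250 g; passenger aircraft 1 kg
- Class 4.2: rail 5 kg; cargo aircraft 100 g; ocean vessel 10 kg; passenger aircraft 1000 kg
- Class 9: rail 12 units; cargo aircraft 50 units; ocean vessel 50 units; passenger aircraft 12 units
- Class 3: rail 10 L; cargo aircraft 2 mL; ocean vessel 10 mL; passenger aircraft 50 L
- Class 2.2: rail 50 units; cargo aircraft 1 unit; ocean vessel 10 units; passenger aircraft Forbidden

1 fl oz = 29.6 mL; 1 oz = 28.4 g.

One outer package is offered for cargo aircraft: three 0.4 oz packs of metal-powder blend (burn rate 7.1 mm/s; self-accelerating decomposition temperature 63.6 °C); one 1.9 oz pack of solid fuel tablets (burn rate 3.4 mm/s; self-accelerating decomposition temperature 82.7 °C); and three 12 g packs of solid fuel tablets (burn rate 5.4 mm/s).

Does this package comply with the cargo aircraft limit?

With burn rate 7.1 mm/s (> 2.5 mm/s), the metal-powder blend falls in Class 4.2.
Burn rate 3.4 mm/s meets the Class 4.2 criterion (Flammable Solid), so the solid fuel tablets are Class 4.2.
Burn rate 5.4 mm/s meets the Class 4.2 criterion (Flammable Solid), so the solid fuel tablets are Class 4.2.
Class 4.2 net quantity: (three 0.4 oz packs = 34.08 g) + (one 1.9 oz pack = 53.96 g) + (three 12 g packs = 36 g) = 124.04 g.
124.04 g exceeds the cargo aircraft limit of 100 g for Class 4.2.

No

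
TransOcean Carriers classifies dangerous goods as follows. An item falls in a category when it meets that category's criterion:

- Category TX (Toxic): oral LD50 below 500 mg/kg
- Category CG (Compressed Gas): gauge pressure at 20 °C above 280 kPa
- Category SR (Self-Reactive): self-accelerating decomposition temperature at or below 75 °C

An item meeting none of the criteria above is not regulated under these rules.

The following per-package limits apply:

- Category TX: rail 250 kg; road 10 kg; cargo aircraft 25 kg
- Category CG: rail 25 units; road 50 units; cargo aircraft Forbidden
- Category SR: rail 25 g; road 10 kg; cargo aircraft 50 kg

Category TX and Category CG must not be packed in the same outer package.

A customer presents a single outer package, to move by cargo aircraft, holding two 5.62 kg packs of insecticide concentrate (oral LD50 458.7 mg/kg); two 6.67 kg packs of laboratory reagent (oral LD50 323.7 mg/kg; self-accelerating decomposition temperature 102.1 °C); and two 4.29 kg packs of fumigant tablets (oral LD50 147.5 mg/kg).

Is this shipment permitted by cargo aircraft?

The insecticide concentrate has oral LD50 458.7 mg/kg, which is < 500 mg/kg, so it is Category TX (Toxic).
Laboratory reagent: oral LD50 323.7 mg/kg < 500 mg/kg → Category TX (Toxic).
With oral LD50 147.5 mg/kg (< 500 mg/kg), the fumigant tablets fall in Category TX.
Total Category TX: (two 5.62 kg packs = 11.24 kg) + (two 6.67 kg packs = 13.34 kg) + (two 4.29 kg packs = 8.58 kg) = 33.16 kg.
33.16 kg > 25 kg (cargo aircraft limit, Category TX) — over the limit.

No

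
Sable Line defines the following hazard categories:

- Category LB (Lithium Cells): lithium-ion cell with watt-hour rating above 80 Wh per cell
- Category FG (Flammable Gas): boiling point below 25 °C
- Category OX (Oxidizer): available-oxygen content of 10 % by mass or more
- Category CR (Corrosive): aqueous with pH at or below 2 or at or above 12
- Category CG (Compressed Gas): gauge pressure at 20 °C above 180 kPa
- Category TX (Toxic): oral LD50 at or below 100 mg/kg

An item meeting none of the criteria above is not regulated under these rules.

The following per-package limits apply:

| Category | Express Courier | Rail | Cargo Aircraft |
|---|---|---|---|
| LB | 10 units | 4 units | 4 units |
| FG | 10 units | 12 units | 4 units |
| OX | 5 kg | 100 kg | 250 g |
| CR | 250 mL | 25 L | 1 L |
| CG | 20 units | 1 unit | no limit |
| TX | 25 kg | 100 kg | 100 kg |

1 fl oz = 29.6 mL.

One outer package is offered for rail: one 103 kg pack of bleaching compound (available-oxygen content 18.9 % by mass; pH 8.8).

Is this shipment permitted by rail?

No

With available-oxygen content 18.9 % by mass (≥ 10 % by mass), the bleaching compound falls in Category OX.
Category OX quantity: 103 kg.
That exceeds the Category OX rail limit of 100 kg.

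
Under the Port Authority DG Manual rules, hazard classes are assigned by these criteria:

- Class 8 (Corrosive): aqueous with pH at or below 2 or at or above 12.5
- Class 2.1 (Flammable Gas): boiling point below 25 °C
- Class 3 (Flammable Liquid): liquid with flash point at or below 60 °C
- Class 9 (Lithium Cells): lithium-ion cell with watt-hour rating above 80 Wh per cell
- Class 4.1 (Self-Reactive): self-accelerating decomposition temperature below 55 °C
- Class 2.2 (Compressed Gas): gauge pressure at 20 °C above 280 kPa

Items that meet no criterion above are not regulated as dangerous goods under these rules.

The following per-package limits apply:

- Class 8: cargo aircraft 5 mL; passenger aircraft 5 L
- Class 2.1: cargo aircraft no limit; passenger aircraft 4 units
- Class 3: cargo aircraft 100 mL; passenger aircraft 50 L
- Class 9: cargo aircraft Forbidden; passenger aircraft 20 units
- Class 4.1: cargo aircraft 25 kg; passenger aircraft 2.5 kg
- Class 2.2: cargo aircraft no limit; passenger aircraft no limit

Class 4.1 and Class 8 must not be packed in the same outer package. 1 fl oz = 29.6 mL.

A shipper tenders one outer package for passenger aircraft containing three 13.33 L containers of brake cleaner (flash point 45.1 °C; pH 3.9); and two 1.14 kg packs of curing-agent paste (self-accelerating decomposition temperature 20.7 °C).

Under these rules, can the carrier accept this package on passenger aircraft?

Yes

Brake cleaner: flash point 45.1 °C ≤ 60 °C → Class 3 (Flammable Liquid).
The curing-agent paste has self-accelerating decomposition temperature 20.7 °C, which is < 55 °C, so it is Class 4.1 (Self-Reactive).
Class 3 quantity: three 13.33 L containers = 39.99 L.
39.99 L ≤ 50 L (passenger aircraft limit, Class 3) — within limit.
Class 4.1 quantity: two 1.14 kg packs = 2.28 kg.
2.28 kg is within the passenger aircraft limit of 2.5 kg for Class 4.1.
The segregation rule (Class 4.1 with Class 8) does not apply to Class 3 with Class 4.1.
Every hazard class is within its passenger aircraft limit and no segregation rule is violated.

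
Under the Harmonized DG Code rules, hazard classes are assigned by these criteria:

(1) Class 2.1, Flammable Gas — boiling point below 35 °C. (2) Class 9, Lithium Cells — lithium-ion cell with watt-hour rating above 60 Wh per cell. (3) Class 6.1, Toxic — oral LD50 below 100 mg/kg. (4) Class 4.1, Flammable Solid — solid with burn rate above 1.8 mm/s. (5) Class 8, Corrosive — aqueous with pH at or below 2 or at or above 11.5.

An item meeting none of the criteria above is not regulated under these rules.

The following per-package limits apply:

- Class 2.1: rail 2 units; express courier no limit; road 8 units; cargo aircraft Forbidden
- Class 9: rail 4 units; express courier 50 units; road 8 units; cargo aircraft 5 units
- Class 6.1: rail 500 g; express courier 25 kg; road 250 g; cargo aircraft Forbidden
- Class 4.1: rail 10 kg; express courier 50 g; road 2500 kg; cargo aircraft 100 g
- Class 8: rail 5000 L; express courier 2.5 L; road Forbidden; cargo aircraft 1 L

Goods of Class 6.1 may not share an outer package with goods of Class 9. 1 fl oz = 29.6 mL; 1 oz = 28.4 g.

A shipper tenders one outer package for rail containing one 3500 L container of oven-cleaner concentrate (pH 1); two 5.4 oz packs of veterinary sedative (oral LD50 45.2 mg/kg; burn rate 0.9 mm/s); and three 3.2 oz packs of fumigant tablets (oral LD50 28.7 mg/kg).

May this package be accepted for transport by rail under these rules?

pH 1 meets the Class 8 criterion (Corrosive), so the oven-cleaner concentrate is Class 8.
Oral LD50 45.2 mg/kg meets the Class 6.1 criterion (Toxic), so the veterinary sedative is Class 6.1.
Oral LD50 28.7 mg/kg meets the Class 6.1 criterion (Toxic), so the fumigant tablets are Class 6.1.
Class 6.1 net quantity: (two 5.4 oz packs = 306.72 g) + (three 3.2 oz packs = 272.64 g) = 579.36 g.
579.36 g > 500 g (rail limit, Class 6.1) — over the limit.
Class 8 quantity: 3500 L.
That is within the Class 8 rail limit of 5000 L.
The segregation rule (Class 6.1 with Class 9) does not apply to Class 6.1 with Class 8.

No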